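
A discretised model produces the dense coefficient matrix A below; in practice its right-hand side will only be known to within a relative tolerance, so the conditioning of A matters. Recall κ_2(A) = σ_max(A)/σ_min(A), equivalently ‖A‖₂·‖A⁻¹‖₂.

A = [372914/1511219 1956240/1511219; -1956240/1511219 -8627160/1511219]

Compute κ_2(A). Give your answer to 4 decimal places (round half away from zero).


M = AᵀA = [2359274116/1358585881 10473708960/1358585881; 10473708960/1358585881 46552507200/1358585881]. tr(M)=29096836/808201, det(M)=57600/808201
solving λ² − 29096836/808201·λ + 57600/808201 = 0 gives λ = 36, 1600/808201
κ = σ_max/σ_min = 6/(40/899) = 134.8500

134.8500


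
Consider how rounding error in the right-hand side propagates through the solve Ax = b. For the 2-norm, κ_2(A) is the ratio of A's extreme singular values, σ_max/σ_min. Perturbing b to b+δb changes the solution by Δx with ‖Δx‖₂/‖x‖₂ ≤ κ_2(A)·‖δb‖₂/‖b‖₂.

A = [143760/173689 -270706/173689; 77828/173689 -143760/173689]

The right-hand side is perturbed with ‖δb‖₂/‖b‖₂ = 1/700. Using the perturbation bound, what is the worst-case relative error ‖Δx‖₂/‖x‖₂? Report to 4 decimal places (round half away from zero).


0.4293

AᵀA = [92471056/104387089 -173374560/104387089; -173374560/104387089 325081924/104387089]; tr = 1444820/361201, det = 64/361201
eigenvalues of AᵀA: λ = (tr ± √(tr²−4·det))/2 = 4, 16/361201
κ_2(A) = √(λ_max/λ_min) = √(4 / (16/361201)) = 300.5000
perturbation bound = 300.5000·1/700 = 0.4293


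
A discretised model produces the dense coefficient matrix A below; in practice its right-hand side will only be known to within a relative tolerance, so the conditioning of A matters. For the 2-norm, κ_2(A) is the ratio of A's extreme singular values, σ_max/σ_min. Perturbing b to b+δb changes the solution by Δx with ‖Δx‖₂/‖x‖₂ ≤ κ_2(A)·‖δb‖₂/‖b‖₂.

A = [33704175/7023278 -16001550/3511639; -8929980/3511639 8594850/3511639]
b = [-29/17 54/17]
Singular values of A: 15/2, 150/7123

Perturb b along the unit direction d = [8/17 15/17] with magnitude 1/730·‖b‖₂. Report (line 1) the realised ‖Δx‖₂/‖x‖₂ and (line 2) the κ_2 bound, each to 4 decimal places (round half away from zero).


from the listed singular values, σ₁ = 15/2, σ_n = 150/7123
condition number: (15/2) ÷ (150/7123) = 356.1500
bound on ‖Δx‖/‖x‖: κ·ε = 356.1500·1/730 = 0.4879
solve Ax = b  →  x = [65.2092 69.0497]
‖b‖ = 3.6056, ‖x‖ = 94.9742
re-solving with b+δb shifts x by Δx of norm 0.2345
realised ‖Δx‖/‖x‖ = 0.0025
tightness: 0.0025 against a bound of 0.4879 (unrounded ratio ≈ 0.0051)

0.0025
0.4879


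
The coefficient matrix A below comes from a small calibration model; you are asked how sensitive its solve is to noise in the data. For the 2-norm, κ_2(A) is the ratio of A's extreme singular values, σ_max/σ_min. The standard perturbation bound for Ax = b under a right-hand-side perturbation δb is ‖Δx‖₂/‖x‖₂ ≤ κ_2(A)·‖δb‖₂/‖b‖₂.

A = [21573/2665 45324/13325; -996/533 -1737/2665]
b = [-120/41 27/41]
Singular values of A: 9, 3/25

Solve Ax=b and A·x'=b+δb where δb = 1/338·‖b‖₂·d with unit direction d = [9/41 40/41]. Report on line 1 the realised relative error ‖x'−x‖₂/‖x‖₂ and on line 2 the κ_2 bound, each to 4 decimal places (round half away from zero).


0.2219
0.2219

from the listed singular values, σ₁ = 9, σ_n = 3/25
κ_2(A) = 9 / (3/25) = 75.0000
κ_2(A)·‖δb‖/‖b‖ = 0.2219
solve Ax = b  →  x = [-0.3077 -0.1282]
2-norm of b is 3.0000; of x, 0.3333
δb = ε·‖b‖·d = [0.0019 0.0087]; solving A·Δx = δb gives ‖Δx‖ = 0.0740
realised ‖Δx‖/‖x‖ = 0.2219
realised/bound = 1 exactly: the bound is attained for this b and d


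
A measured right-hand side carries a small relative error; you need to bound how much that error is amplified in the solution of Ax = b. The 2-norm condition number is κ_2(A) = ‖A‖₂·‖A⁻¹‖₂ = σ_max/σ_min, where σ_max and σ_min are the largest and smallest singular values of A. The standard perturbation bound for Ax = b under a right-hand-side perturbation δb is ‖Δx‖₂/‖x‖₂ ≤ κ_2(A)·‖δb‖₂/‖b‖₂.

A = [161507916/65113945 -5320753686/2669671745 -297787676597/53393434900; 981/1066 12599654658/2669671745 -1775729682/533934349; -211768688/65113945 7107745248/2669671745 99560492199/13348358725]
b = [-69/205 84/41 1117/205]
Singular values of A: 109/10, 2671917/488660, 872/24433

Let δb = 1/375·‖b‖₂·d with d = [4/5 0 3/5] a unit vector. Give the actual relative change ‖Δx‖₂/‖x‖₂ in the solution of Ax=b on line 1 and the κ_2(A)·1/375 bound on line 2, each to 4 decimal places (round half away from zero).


from the listed singular values, σ₁ = 109/10, σ_n = 872/24433
κ_2(A) = (109/10) / (872/24433) = 305.4125
worst-case relative error ≤ 305.4125 × 1/375 = 0.8144
solve Ax = b  →  x = [77.4513 7.7065 31.7517]
‖b‖₂ = 5.8310 and ‖x‖₂ = 84.0611
with δb = [0.0124 0.0000 0.0093], A·Δx = δb → ‖Δx‖ = 0.4357
relative error = 0.0052
so the bound overstates the realised error by a factor of ≈ 157.1383 (computed from the unrounded values)

0.0052
0.8144


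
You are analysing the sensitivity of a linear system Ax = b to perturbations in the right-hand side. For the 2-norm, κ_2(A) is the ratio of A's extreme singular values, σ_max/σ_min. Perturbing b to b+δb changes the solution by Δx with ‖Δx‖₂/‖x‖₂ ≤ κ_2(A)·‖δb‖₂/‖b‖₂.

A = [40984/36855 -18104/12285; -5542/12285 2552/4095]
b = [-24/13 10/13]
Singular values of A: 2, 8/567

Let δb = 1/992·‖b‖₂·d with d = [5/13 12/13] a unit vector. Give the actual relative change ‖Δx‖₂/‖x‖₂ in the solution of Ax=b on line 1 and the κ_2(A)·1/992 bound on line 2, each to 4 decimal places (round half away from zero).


from the listed singular values, σ₁ = 2, σ_n = 8/567
condition number: 2 ÷ (8/567) = 141.7500
perturbation bound = 141.7500·1/992 = 0.1429
solve Ax = b  →  x = [-0.6000 0.8000]
‖b‖₂ = 2.0000 and ‖x‖₂ = 1.0000
Δx = A⁻¹·δb where δb = 1/992·2.0000·d; ‖Δx‖ = 0.1429
realised ‖Δx‖/‖x‖ = 0.1429
realised/bound = 1 exactly: the bound is attained for this b and d

0.1429
0.1429


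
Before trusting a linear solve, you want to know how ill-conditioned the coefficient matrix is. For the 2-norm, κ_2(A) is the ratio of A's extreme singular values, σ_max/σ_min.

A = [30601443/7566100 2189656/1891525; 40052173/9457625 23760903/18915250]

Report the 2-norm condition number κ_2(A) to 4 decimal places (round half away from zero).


208.7200

form AᵀA = [58356757234729/1701720250000 2127537114759/212715031250; 2127537114759/212715031250 1241426695849/425430062500] with trace 101315942429/2722752400 and determinant 13845841/435640384
solving λ² − 101315942429/2722752400·λ + 13845841/435640384 = 0 gives λ = 3721/100, 93025/108910096
κ = σ_max/σ_min = (61/10)/(305/10436) = 208.7200


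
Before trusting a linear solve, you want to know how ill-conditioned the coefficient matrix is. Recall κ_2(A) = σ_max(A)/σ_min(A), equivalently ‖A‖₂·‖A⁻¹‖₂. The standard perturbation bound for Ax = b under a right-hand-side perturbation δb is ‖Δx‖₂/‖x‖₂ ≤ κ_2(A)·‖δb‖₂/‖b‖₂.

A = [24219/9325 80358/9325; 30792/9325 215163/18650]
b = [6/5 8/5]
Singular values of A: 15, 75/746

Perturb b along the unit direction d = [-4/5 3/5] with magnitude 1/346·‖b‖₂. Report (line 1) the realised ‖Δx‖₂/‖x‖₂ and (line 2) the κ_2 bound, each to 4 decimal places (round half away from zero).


from the listed singular values, σ₁ = 15, σ_n = 75/746
condition number: 15 ÷ (75/746) = 149.2000
bound on ‖Δx‖/‖x‖: κ·ε = 149.2000·1/346 = 0.4312
solve Ax = b  →  x = [0.0373 0.1280]
‖b‖ = 2.0000, ‖x‖ = 0.1333
with δb = [-0.0046 0.0035], A·Δx = δb → ‖Δx‖ = 0.0575
dividing the unrounded norms, ‖Δx‖/‖x‖ = 0.4312
so the bound is sharp here: realised error equals the bound

0.4312
0.4312


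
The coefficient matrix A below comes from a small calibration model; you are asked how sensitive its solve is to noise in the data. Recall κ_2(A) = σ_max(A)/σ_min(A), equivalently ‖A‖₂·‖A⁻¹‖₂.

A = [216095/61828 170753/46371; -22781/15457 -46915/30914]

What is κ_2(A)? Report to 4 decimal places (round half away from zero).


246.0000

M = AᵀA = [325447529/22619536 256281025/16964652; 256281025/16964652 807310669/50893956]. tr(M)=7322557/242064, det(M)=14641/968256
char-poly roots: 121/4 and 121/242064
κ_2(A) = √(λ_max/λ_min) = √((121/4) / (121/242064)) = 246.0000


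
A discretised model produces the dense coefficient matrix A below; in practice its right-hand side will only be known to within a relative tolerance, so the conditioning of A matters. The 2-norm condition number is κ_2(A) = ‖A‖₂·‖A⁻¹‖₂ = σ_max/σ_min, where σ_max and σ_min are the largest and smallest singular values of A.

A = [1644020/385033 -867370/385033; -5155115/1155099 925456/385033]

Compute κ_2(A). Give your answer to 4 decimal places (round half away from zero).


234.3000

AᵀA = [60523693825/1586508561 -10759516040/528836187; -10759516040/528836187 1912960196/176278729]; tr = 268997701/5489649, det = 240100/5489649
λ_max, λ_min = (268997701/5489649 ± √72354490884385801/30136246143201)/2 = 49, 4900/5489649
κ = σ_max/σ_min = 7/(70/2343) = 234.3000


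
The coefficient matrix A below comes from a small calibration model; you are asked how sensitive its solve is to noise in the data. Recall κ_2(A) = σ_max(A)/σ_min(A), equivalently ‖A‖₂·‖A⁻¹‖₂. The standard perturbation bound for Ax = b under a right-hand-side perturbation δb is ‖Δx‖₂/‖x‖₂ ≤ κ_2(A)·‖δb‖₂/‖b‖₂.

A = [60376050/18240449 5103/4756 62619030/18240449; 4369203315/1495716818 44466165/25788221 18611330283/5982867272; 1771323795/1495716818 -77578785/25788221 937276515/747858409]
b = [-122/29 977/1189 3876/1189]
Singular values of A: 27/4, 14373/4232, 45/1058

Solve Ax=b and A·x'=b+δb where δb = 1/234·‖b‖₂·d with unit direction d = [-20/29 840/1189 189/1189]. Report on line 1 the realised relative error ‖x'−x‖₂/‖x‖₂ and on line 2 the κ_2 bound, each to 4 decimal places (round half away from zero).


largest singular value 27/4, smallest 45/1058
κ = σ_max/σ_min = (27/4)/(45/1058) = 158.7000
bound on ‖Δx‖/‖x‖: κ·ε = 158.7000·1/234 = 0.6782
solve Ax = b  →  x = [-68.1668 -0.9268 64.7893]
2-norm of b is 5.3852; of x, 94.0491
δb = ε·‖b‖·d = [-0.0159 0.0163 0.0037]; solving A·Δx = δb gives ‖Δx‖ = 0.5411
realised ‖Δx‖/‖x‖ = 0.0058
realised/bound (from unrounded values) ≈ 0.0085

0.0058
0.6782


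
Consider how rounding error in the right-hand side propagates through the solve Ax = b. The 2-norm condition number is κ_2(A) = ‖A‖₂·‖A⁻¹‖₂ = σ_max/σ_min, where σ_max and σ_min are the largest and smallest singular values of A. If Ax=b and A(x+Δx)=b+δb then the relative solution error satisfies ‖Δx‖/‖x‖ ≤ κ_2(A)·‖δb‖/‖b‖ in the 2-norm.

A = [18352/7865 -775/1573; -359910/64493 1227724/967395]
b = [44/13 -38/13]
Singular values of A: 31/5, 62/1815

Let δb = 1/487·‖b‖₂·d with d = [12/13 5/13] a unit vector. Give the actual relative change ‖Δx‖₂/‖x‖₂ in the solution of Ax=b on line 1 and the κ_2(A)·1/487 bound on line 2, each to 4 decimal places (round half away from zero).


0.0046
0.3727

σ_max = 31/5, σ_min = 62/1815
κ = σ_max/σ_min = (31/5)/(62/1815) = 181.5000
worst-case relative error ≤ 181.5000 × 1/487 = 0.3727
solve Ax = b  →  x = [13.4815 56.9788]
‖b‖₂ = 4.4721 and ‖x‖₂ = 58.5519
re-solving with b+δb shifts x by Δx of norm 0.2688
realised ‖Δx‖/‖x‖ = 0.0046
realised/bound (from unrounded values) ≈ 0.0123


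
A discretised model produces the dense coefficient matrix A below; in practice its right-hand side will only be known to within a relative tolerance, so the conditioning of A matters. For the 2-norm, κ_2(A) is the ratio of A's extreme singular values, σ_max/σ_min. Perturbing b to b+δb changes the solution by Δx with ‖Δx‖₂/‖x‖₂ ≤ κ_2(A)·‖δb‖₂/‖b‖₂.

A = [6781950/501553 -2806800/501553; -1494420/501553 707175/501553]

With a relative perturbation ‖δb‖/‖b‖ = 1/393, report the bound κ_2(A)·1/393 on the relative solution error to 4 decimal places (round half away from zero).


form AᵀA = [28690146900/149646289 -11952643500/149646289; -11952643500/149646289 4984070625/149646289] with trace 199255725/885481 and determinant 5062500/885481
solving λ² − 199255725/885481·λ + 5062500/885481 = 0 gives λ = 225, 22500/885481
so κ_2 = √(225 / (22500/885481)) = 94.1000
bound on ‖Δx‖/‖x‖: κ·ε = 94.1000·1/393 = 0.2394

0.2394


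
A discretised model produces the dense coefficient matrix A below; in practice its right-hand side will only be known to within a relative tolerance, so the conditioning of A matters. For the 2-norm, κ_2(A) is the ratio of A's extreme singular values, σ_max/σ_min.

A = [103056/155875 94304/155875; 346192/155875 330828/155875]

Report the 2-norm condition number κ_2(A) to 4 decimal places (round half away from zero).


form AᵀA = [208751104/38875225 39759552/7775045; 39759552/7775045 189344656/38875225] with trace 94672/9245 and determinant 4096/1155625
λ_max, λ_min = (94672/9245 ± √224039395584/2136750625)/2 = 256/25, 16/46225
σ_max=√(256/25)=(16/5), σ_min=√(16/46225)=(4/215) → κ = 172.0000

172.0000


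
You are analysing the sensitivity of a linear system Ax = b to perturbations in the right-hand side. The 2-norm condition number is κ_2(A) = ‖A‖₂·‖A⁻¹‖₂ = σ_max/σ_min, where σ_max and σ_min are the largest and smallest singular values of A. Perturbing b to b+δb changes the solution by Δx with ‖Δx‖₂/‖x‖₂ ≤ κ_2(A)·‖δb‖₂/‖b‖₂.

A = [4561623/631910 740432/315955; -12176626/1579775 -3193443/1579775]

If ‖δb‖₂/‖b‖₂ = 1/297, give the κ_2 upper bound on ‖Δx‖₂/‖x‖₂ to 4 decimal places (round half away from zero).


0.1174

M = AᵀA = [1323770502769/11870102500 96438771198/2967525625; 96438771198/2967525625 28423385089/2967525625]. tr(M)=2299942469/18992164, det(M)=228765625/18992164
solving λ² − 2299942469/18992164·λ + 228765625/18992164 = 0 gives λ = 121, 1890625/18992164
κ_2(A) = √(λ_max/λ_min) = √(121 / (1890625/18992164)) = 34.8640
worst-case relative error ≤ 34.8640 × 1/297 = 0.1174


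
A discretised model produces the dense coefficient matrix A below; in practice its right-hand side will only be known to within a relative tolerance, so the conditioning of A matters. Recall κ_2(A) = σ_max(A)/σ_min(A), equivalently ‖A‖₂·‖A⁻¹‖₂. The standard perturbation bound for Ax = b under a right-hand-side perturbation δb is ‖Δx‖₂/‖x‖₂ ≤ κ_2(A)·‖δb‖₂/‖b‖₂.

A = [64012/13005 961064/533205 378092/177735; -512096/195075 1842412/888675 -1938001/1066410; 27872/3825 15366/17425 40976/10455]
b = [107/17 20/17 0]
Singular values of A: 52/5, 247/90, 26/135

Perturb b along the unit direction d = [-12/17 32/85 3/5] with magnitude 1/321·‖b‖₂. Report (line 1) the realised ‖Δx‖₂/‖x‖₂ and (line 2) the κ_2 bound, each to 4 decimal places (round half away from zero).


largest singular value 52/5, smallest 26/135
condition number: (52/5) ÷ (26/135) = 54.0000
perturbation bound = 54.0000·1/321 = 0.1682
solve Ax = b  →  x = [10.0283 -2.5710 -18.0663]
2-norm of b is 6.4031; of x, 20.8223
re-solving with b+δb shifts x by Δx of norm 0.1036
realised ‖Δx‖/‖x‖ = 0.0050
tightness: 0.0050 against a bound of 0.1682 (unrounded ratio ≈ 0.0296)

0.0050
0.1682


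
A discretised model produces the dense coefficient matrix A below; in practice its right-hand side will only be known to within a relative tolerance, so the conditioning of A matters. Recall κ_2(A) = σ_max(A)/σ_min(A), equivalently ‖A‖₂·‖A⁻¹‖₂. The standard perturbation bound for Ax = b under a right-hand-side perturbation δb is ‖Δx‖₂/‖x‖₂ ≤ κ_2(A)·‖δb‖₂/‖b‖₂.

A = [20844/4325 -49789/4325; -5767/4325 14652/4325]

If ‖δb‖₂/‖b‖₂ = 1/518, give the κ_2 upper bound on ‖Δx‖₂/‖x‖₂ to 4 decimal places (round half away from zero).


M = AᵀA = [748369/29929 -1795680/29929; -1795680/29929 4309801/29929]. tr(M)=5058170/29929, det(M)=28561/29929
char-poly roots: 169 and 169/29929
so κ_2 = √(169 / (169/29929)) = 173.0000
κ_2(A)·‖δb‖/‖b‖ = 0.3340

0.3340


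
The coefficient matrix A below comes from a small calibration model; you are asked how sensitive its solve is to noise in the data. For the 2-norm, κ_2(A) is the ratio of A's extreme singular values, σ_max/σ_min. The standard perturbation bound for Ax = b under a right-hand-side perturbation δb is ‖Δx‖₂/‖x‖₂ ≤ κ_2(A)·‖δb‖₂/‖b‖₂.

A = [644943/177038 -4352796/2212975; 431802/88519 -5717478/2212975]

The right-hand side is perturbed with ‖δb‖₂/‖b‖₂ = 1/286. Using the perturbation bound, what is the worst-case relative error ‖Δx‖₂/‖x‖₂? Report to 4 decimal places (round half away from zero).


AᵀA = [1161763342065/31342453444 -774494218134/39178066805; -774494218134/39178066805 2065455507924/195890334025]; tr = 129086178489/2711284900, det = 22667121/677821225
char-poly roots: 4761/100 and 19044/27112849
κ_2(A) = √(λ_max/λ_min) = √((4761/100) / (19044/27112849)) = 260.3500
κ_2(A)·‖δb‖/‖b‖ = 0.9103

0.9103


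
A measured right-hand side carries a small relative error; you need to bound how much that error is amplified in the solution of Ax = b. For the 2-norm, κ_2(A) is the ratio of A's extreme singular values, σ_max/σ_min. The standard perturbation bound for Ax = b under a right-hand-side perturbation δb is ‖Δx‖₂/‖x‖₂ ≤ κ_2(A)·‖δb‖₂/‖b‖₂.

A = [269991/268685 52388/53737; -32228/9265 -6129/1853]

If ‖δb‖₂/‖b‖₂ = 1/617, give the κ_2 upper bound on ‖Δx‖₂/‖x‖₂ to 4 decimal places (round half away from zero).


AᵀA = [37855789225/2887665169 36052632000/2887665169; 36052632000/2887665169 34336365625/2887665169]; tr = 85840850/3433609, det = 15625/3433609
char-poly roots: 25 and 625/3433609
σ_max=√25=5, σ_min=√(625/3433609)=(25/1853) → κ = 370.6000
κ_2(A)·‖δb‖/‖b‖ = 0.6006

0.6006


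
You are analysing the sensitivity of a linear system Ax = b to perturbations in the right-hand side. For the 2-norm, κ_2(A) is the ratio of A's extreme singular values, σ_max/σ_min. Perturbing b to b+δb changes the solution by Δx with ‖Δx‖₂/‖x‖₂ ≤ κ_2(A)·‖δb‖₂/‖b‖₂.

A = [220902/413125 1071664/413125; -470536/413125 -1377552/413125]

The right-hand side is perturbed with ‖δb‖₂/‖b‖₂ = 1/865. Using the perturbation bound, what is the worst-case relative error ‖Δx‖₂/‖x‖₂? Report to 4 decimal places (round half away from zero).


form AᵀA = [10808072836/6826890625 35396821152/6826890625; 35396821152/6826890625 121844529664/6826890625] with trace 212244164/10923025 and determinant 14992384/10923025
λ_max, λ_min = (212244164/10923025 ± √44392536411092496/119312475150625)/2 = 484/25, 30976/436921
so κ_2 = √((484/25) / (30976/436921)) = 16.5250
perturbation bound = 16.5250·1/865 = 0.0191

0.0191


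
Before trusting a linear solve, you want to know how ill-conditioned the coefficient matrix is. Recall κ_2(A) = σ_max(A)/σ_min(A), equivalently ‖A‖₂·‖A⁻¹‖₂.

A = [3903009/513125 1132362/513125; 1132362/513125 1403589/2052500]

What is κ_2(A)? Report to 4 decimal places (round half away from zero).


M = AᵀA = [1057006269/16851025 616571109/33702050; 616571109/33702050 1439101521/269616400]. tr(M)=734048073/10784656, det(M)=1185921/10784656
char-poly roots: 1089/16 and 1089/674041
σ_max=√(1089/16)=(33/4), σ_min=√(1089/674041)=(33/821) → κ = 205.2500

205.2500


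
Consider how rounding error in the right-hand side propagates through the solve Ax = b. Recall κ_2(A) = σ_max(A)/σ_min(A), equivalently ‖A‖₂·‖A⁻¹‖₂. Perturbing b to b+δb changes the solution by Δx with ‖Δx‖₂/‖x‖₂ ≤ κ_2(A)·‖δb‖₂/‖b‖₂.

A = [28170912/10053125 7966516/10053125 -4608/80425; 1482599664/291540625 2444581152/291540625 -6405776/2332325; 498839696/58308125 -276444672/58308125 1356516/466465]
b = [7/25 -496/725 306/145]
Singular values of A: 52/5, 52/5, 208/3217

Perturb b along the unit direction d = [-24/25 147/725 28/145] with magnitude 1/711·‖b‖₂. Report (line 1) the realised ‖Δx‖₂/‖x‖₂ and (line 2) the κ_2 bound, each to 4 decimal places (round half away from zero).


0.2262
0.2262

from the listed singular values, σ₁ = 52/5, σ_n = 208/3217
κ = σ_max/σ_min = (52/5)/(208/3217) = 160.8500
κ_2(A)·‖δb‖/‖b‖ = 0.2262
solve Ax = b  →  x = [0.1420 -0.1435 0.0740]
‖b‖ = 2.2361, ‖x‖ = 0.2150
δb = ε·‖b‖·d = [-0.0030 0.0006 0.0006]; solving A·Δx = δb gives ‖Δx‖ = 0.0486
realised ‖Δx‖/‖x‖ = 0.2262
realised/bound = 1 exactly: the bound is attained for this b and d


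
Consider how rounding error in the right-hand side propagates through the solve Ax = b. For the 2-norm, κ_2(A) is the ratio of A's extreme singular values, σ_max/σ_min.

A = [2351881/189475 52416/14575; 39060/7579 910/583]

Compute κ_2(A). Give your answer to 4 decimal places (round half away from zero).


233.2000

form AᵀA = [38372168569/212430625 11191659192/212430625; 11191659192/212430625 3264999556/212430625] with trace 66619469/339889 and determinant 240100/339889
char-poly roots: 196 and 1225/339889
κ = σ_max/σ_min = 14/(35/583) = 233.2000


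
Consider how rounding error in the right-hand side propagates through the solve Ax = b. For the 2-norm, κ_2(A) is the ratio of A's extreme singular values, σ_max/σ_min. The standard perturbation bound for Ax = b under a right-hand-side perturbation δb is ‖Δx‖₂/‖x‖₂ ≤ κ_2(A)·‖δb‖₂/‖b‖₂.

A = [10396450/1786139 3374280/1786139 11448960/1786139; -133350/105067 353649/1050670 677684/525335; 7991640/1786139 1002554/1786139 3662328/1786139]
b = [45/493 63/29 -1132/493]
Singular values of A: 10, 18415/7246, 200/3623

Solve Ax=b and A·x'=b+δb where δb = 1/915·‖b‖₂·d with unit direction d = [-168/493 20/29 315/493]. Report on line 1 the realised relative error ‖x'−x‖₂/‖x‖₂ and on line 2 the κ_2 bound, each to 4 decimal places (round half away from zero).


0.0528
0.1980

from the listed singular values, σ₁ = 10, σ_n = 200/3623
condition number: 10 ÷ (200/3623) = 181.1500
κ_2(A)·‖δb‖/‖b‖ = 0.1980
solve Ax = b  →  x = [-0.8865 0.2200 0.7544]
‖b‖₂ = 3.1623 and ‖x‖₂ = 1.1847
with δb = [-0.0012 0.0024 0.0022], A·Δx = δb → ‖Δx‖ = 0.0626
relative error = 0.0528
realised/bound (from unrounded values) ≈ 0.2669


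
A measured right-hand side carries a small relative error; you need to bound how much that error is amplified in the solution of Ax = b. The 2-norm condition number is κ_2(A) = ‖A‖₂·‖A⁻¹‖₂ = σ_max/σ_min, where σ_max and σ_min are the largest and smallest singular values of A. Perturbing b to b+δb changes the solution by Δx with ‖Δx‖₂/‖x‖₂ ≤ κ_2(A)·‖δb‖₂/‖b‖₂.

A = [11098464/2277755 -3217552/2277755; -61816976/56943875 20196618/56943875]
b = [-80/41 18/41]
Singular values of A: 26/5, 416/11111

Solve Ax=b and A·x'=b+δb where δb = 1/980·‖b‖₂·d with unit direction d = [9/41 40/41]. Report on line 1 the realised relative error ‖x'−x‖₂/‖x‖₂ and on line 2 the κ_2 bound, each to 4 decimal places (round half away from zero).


from the listed singular values, σ₁ = 26/5, σ_n = 416/11111
κ_2(A) = (26/5) / (416/11111) = 138.8875
perturbation bound = 138.8875·1/980 = 0.1417
solve Ax = b  →  x = [-0.3692 0.1077]
‖b‖ = 2.0000, ‖x‖ = 0.3846
with δb = [0.0004 0.0020], A·Δx = δb → ‖Δx‖ = 0.0545
realised ‖Δx‖/‖x‖ = 0.1417
tightness: 0.1417 against a bound of 0.1417; the bound is attained (ratio 1)

0.1417
0.1417


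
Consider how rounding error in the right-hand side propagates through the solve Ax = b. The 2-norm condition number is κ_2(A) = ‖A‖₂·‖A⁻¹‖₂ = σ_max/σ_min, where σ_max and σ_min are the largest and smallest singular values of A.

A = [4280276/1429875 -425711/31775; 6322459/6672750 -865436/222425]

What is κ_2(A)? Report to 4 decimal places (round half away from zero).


form AᵀA = [6321009387121/641168532900 -155989429882/3562047405; -155989429882/3562047405 15406787825/79156609] with trace 77998804741/381420900 and determinant 418161601/381420900
solving λ² − 77998804741/381420900·λ + 418161601/381420900 = 0 gives λ = 20449/100, 20449/3814209
κ = σ_max/σ_min = (143/10)/(143/1953) = 195.3000

195.3000


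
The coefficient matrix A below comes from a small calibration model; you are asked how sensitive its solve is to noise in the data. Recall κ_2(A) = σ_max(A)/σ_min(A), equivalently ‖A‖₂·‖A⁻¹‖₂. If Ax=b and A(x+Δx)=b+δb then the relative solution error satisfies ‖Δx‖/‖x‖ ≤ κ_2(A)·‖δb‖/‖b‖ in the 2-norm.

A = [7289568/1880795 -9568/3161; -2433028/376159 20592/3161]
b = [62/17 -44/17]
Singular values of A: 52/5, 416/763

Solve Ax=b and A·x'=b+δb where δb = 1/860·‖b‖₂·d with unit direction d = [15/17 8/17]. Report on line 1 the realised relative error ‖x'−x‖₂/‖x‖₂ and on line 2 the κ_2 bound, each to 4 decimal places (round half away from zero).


σ_max = 52/5, σ_min = 416/763
κ_2(A) = (52/5) / (416/763) = 19.0750
κ_2(A)·‖δb‖/‖b‖ = 0.0222
solve Ax = b  →  x = [2.8084 2.3911]
2-norm of b is 4.4721; of x, 3.6884
Δx = A⁻¹·δb where δb = 1/860·4.4721·d; ‖Δx‖ = 0.0095
dividing the unrounded norms, ‖Δx‖/‖x‖ = 0.0026
tightness: 0.0026 against a bound of 0.0222 (unrounded ratio ≈ 0.1166)

0.0026
0.0222


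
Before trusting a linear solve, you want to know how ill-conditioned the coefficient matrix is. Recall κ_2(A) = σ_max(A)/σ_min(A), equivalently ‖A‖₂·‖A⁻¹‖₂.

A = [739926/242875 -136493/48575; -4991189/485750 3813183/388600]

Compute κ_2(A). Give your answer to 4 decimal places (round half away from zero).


214.4000

form AᵀA = [43363087321/377524900 -33037172091/302019920; -33037172091/302019920 25172330065/241615936] with trace 1573267121/7182400 and determinant 1874161/1795600
solving λ² − 1573267121/7182400·λ + 1874161/1795600 = 0 gives λ = 5476/25, 1369/287296
κ = σ_max/σ_min = (74/5)/(37/536) = 214.4000


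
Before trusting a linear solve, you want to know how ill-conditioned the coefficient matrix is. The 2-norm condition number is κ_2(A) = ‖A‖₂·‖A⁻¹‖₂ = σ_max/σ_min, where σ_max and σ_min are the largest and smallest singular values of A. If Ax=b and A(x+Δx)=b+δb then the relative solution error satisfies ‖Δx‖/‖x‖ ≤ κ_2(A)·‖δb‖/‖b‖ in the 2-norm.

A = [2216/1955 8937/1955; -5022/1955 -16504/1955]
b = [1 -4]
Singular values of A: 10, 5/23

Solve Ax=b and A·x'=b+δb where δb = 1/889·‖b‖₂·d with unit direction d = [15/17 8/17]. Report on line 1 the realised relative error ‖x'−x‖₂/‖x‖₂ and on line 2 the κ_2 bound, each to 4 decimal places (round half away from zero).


largest singular value 10, smallest 5/23
κ = σ_max/σ_min = 10/(5/23) = 46.0000
κ_2(A)·‖δb‖/‖b‖ = 0.0517
solve Ax = b  →  x = [4.5280 -0.9040]
‖b‖₂ = 4.1231 and ‖x‖₂ = 4.6174
δb = ε·‖b‖·d = [0.0041 0.0022]; solving A·Δx = δb gives ‖Δx‖ = 0.0213
relative error = 0.0046
realised/bound (from unrounded values) ≈ 0.0893

0.0046
0.0517


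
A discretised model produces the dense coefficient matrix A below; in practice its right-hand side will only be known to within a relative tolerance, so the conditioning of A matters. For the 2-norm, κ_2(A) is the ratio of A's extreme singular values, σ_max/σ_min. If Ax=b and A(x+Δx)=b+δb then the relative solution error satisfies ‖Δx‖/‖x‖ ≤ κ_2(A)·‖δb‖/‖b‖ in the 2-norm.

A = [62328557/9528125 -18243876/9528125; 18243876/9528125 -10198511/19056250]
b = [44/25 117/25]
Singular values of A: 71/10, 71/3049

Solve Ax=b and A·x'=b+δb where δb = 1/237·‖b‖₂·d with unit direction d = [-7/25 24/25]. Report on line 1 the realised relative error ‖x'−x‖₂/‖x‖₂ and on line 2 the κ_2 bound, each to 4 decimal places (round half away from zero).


largest singular value 71/10, smallest 71/3049
κ = σ_max/σ_min = (71/10)/(71/3049) = 304.9000
worst-case relative error ≤ 304.9000 × 1/237 = 1.2865
solve Ax = b  →  x = [48.5025 164.7854]
2-norm of b is 5.0000; of x, 171.7752
with δb = [-0.0059 0.0203], A·Δx = δb → ‖Δx‖ = 0.9060
relative error = 0.0053
so the bound overstates the realised error by a factor of ≈ 243.9207 (computed from the unrounded values)

0.0053
1.2865


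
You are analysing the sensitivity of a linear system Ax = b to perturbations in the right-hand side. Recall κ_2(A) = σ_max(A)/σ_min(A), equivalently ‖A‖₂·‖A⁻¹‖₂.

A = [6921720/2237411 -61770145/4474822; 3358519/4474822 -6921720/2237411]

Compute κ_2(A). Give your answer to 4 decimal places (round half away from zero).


266.2000

form AᵀA = [120714146881/11911976164 -134087559840/2977994041; -134087559840/2977994041 2383814184625/11911976164] with trace 744951913/3543122 and determinant 17682025/28344976
solving λ² − 744951913/3543122·λ + 17682025/28344976 = 0 gives λ = 841/4, 21025/7086244
σ_max=√(841/4)=(29/2), σ_min=√(21025/7086244)=(145/2662) → κ = 266.2000


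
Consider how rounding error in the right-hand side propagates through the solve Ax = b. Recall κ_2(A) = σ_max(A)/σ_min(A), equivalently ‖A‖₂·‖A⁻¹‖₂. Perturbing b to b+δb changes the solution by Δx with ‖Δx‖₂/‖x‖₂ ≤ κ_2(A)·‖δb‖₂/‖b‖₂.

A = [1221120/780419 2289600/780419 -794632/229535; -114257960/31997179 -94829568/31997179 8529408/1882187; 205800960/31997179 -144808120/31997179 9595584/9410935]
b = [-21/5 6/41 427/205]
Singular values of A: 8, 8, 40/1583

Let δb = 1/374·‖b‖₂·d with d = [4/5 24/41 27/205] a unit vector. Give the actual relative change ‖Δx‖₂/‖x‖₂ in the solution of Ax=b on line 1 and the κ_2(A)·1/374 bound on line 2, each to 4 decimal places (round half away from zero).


from the listed singular values, σ₁ = 8, σ_n = 40/1583
κ_2(A) = 8 / (40/1583) = 316.6000
κ_2(A)·‖δb‖/‖b‖ = 0.8465
solve Ax = b  →  x = [-40.3591 -76.2046 -81.6078]
‖b‖ = 4.6904, ‖x‖ = 118.7259
with δb = [0.0100 0.0073 0.0017], A·Δx = δb → ‖Δx‖ = 0.4963
dividing the unrounded norms, ‖Δx‖/‖x‖ = 0.0042
tightness: 0.0042 against a bound of 0.8465 (unrounded ratio ≈ 0.0049)

0.0042
0.8465


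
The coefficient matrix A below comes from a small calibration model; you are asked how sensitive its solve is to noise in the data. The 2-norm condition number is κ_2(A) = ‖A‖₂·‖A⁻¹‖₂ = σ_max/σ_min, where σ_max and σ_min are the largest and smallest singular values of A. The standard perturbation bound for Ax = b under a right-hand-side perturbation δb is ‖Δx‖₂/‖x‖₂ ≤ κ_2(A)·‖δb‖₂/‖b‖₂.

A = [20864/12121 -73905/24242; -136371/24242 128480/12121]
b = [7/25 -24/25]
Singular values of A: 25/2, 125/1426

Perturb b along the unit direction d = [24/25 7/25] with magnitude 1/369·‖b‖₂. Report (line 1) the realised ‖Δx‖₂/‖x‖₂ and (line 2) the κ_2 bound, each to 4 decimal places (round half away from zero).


0.3864
0.3864

σ_max = 25/2, σ_min = 125/1426
κ_2(A) = (25/2) / (125/1426) = 142.6000
perturbation bound = 142.6000·1/369 = 0.3864
solve Ax = b  →  x = [0.0376 -0.0706]
2-norm of b is 1.0000; of x, 0.0800
δb = ε·‖b‖·d = [0.0026 0.0008]; solving A·Δx = δb gives ‖Δx‖ = 0.0309
dividing the unrounded norms, ‖Δx‖/‖x‖ = 0.3864
tightness: 0.3864 against a bound of 0.3864; the bound is attained (ratio 1)


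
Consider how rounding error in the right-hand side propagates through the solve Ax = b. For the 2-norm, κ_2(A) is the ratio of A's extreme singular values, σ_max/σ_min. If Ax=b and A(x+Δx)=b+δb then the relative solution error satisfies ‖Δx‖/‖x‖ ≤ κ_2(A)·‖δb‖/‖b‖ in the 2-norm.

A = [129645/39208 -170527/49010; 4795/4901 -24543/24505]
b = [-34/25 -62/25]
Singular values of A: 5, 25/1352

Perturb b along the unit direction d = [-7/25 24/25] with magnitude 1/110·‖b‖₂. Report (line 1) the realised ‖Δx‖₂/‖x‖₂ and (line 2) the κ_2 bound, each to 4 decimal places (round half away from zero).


σ_max = 5, σ_min = 25/1352
condition number: 5 ÷ (25/1352) = 270.4000
bound on ‖Δx‖/‖x‖: κ·ε = 270.4000·1/110 = 2.4582
solve Ax = b  →  x = [-78.5986 -74.3034]
‖b‖ = 2.8284, ‖x‖ = 108.1607
with δb = [-0.0072 0.0247], A·Δx = δb → ‖Δx‖ = 1.3906
realised ‖Δx‖/‖x‖ = 0.0129
so the bound overstates the realised error by a factor of ≈ 191.2030 (computed from the unrounded values)

0.0129
2.4582


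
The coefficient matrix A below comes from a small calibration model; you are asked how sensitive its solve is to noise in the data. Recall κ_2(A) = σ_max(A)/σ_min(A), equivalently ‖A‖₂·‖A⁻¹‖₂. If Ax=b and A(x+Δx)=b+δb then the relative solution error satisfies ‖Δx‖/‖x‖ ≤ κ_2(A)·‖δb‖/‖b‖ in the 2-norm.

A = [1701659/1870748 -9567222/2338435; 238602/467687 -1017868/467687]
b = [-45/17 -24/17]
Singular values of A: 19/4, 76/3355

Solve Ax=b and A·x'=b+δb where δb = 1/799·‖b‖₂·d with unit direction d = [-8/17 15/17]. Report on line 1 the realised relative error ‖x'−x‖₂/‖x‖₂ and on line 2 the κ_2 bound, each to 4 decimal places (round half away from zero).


largest singular value 19/4, smallest 76/3355
condition number: (19/4) ÷ (76/3355) = 209.6875
bound on ‖Δx‖/‖x‖: κ·ε = 209.6875·1/799 = 0.2624
solve Ax = b  →  x = [-0.1386 0.6162]
‖b‖ = 3.0000, ‖x‖ = 0.6316
Δx = A⁻¹·δb where δb = 1/799·3.0000·d; ‖Δx‖ = 0.1657
realised ‖Δx‖/‖x‖ = 0.2624
so the bound is sharp here: realised error equals the bound

0.2624
0.2624


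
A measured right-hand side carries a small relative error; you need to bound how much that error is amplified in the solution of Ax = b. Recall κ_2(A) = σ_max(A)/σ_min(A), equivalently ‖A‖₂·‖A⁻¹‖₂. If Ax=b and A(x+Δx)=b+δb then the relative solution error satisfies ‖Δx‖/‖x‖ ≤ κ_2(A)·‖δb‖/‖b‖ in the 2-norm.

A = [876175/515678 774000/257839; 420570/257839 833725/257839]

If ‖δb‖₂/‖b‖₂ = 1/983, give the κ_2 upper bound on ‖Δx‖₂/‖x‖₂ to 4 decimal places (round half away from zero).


0.0426

M = AᵀA = [103182425/18599972 48242250/4649993; 48242250/4649993 90520625/4649993]. tr(M)=27368525/1094116, det(M)=390625/1094116
λ_max, λ_min = (27368525/1094116 ± √747326604425625/1197089821456)/2 = 25, 15625/1094116
κ = σ_max/σ_min = 5/(125/1046) = 41.8400
perturbation bound = 41.8400·1/983 = 0.0426


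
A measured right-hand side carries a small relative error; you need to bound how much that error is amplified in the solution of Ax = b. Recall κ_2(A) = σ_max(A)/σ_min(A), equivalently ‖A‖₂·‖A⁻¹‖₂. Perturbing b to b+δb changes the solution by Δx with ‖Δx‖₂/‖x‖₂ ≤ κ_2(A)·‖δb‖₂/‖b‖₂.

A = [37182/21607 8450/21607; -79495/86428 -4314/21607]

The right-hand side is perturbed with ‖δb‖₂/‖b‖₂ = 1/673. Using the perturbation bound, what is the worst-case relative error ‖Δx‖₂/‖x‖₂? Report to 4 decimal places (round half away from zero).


M = AᵀA = [98406481/25847056 2767635/3230882; 2767635/3230882 311464/1615441]. tr(M)=61505/15376, det(M)=1/3844
solving λ² − 61505/15376·λ + 1/3844 = 0 gives λ = 4, 1/15376
κ_2(A) = √(λ_max/λ_min) = √(4 / (1/15376)) = 248.0000
worst-case relative error ≤ 248.0000 × 1/673 = 0.3685

0.3685


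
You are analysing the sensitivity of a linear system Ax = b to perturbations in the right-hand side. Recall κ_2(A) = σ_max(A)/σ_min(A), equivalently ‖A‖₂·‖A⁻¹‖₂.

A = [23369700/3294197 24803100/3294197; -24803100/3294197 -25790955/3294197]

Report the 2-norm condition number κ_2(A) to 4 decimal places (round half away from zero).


AᵀA = [1380899700000/12903369649 1449865210500/12903369649; 1449865210500/12903369649 1522434161025/12903369649]; tr = 3452240025/15342889, det = 20250000/15342889
char-poly roots: 225 and 90000/15342889
σ_max=√225=15, σ_min=√(90000/15342889)=(300/3917) → κ = 195.8500

195.8500


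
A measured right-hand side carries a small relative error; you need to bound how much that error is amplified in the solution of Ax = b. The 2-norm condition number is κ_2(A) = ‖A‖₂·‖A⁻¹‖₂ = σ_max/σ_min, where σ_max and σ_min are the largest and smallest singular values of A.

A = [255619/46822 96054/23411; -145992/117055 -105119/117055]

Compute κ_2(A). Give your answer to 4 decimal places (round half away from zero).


form AᵀA = [1022475601/32604100 191708433/8151025; 191708433/8151025 143788981/8151025] with trace 63905261/1304164 and determinant 60025/1304164
char-poly roots: 49 and 1225/1304164
so κ_2 = √(49 / (1225/1304164)) = 228.4000

228.4000


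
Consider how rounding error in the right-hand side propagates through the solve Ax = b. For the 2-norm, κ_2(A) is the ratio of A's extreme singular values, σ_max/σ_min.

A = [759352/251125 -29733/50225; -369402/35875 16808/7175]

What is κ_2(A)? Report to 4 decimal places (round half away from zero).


AᵀA = [11620879204/100902025 -522902952/20180405; -522902952/20180405 23563177/4036081]; tr = 7263509/60025, det = 58564/60025
eigenvalues of AᵀA: λ = (tr ± √(tr²−4·det))/2 = 121, 484/60025
so κ_2 = √(121 / (484/60025)) = 122.5000

122.5000


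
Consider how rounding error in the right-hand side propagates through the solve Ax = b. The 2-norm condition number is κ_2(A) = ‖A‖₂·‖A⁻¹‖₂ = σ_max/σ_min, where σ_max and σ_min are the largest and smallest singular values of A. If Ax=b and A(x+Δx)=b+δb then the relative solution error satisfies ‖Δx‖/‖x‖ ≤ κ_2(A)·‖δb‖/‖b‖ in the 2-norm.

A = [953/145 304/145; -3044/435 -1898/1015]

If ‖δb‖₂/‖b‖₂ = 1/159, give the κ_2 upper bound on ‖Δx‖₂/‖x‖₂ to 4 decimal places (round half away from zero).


AᵀA = [20737/225 14104/525; 14104/525 9668/1225]; tr = 44125/441, det = 2500/441
char-poly roots: 100 and 25/441
σ_max=√100=10, σ_min=√(25/441)=(5/21) → κ = 42.0000
worst-case relative error ≤ 42.0000 × 1/159 = 0.2642

0.2642


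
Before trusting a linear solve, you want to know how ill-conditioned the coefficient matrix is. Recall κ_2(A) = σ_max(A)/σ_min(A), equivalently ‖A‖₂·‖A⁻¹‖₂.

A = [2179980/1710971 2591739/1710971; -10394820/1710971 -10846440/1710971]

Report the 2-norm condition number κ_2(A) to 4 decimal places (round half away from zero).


AᵀA = [67105648800/1741476361 70432320420/1741476361; 70432320420/1741476361 73981184841/1741476361]; tr = 167760801/2070721, det = 2624400/2070721
char-poly roots: 81 and 32400/2070721
so κ_2 = √(81 / (32400/2070721)) = 71.9500

71.9500


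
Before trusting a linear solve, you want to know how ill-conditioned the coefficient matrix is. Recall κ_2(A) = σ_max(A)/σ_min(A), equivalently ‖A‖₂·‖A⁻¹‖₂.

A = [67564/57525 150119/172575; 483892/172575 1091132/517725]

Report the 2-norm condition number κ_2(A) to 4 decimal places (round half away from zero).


form AᵀA = [1628612512/176225625 3664342052/528676875; 3664342052/528676875 8244914017/1586030625] with trace 183219413/12688245 and determinant 2085136/1586030625
eigenvalues of AᵀA: λ = (tr ± √(tr²−4·det))/2 = 361/25, 5776/63441225
κ_2(A) = √(λ_max/λ_min) = √((361/25) / (5776/63441225)) = 398.2500

398.2500
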